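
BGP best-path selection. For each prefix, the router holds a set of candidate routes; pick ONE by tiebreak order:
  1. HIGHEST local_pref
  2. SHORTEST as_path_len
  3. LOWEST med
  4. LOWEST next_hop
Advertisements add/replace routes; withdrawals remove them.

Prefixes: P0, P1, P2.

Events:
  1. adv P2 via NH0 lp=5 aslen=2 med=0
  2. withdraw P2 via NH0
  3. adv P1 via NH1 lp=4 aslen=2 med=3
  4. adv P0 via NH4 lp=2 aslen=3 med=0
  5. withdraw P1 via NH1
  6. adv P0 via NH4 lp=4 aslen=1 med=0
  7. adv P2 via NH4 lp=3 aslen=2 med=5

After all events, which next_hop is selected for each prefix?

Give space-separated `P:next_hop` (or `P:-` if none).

Op 1: best P0=- P1=- P2=NH0
Op 2: best P0=- P1=- P2=-
Op 3: best P0=- P1=NH1 P2=-
Op 4: best P0=NH4 P1=NH1 P2=-
Op 5: best P0=NH4 P1=- P2=-
Op 6: best P0=NH4 P1=- P2=-
Op 7: best P0=NH4 P1=- P2=NH4

Answer: P0:NH4 P1:- P2:NH4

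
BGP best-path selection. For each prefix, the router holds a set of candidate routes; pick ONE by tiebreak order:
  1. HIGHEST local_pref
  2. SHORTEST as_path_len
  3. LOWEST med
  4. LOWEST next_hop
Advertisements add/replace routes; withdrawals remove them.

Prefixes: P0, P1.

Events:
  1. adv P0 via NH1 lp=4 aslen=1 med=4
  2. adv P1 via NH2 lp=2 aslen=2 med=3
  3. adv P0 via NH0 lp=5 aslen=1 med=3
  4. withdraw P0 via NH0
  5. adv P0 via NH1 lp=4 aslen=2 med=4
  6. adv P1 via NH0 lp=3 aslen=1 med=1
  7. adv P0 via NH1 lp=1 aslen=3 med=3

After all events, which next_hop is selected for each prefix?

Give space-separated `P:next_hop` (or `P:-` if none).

Op 1: best P0=NH1 P1=-
Op 2: best P0=NH1 P1=NH2
Op 3: best P0=NH0 P1=NH2
Op 4: best P0=NH1 P1=NH2
Op 5: best P0=NH1 P1=NH2
Op 6: best P0=NH1 P1=NH0
Op 7: best P0=NH1 P1=NH0

Answer: P0:NH1 P1:NH0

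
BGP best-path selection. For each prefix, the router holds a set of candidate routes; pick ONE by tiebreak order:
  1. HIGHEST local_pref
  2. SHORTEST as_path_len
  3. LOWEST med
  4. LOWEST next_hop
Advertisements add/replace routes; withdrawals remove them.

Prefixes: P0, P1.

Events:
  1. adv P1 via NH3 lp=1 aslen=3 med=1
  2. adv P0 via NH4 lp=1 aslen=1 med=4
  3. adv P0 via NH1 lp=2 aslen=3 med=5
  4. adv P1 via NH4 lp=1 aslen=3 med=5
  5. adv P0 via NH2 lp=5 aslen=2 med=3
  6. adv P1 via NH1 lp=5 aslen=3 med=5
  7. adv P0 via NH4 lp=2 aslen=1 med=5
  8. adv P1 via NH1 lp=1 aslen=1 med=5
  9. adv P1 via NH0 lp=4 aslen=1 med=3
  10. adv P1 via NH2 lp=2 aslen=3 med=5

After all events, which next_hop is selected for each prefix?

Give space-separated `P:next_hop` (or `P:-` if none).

Answer: P0:NH2 P1:NH0

Derivation:
Op 1: best P0=- P1=NH3
Op 2: best P0=NH4 P1=NH3
Op 3: best P0=NH1 P1=NH3
Op 4: best P0=NH1 P1=NH3
Op 5: best P0=NH2 P1=NH3
Op 6: best P0=NH2 P1=NH1
Op 7: best P0=NH2 P1=NH1
Op 8: best P0=NH2 P1=NH1
Op 9: best P0=NH2 P1=NH0
Op 10: best P0=NH2 P1=NH0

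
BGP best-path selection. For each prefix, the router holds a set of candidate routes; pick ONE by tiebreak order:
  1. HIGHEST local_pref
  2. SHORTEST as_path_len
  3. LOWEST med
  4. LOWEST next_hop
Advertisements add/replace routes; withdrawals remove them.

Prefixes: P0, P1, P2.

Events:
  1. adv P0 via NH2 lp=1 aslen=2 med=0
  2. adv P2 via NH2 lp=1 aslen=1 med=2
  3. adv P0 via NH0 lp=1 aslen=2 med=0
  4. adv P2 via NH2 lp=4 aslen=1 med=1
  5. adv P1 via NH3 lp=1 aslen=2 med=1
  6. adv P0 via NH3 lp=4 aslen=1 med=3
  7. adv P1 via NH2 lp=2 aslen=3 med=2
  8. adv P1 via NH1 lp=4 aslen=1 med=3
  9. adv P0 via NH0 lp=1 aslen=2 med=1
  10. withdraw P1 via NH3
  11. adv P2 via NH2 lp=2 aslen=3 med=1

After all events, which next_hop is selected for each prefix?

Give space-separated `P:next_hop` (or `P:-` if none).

Op 1: best P0=NH2 P1=- P2=-
Op 2: best P0=NH2 P1=- P2=NH2
Op 3: best P0=NH0 P1=- P2=NH2
Op 4: best P0=NH0 P1=- P2=NH2
Op 5: best P0=NH0 P1=NH3 P2=NH2
Op 6: best P0=NH3 P1=NH3 P2=NH2
Op 7: best P0=NH3 P1=NH2 P2=NH2
Op 8: best P0=NH3 P1=NH1 P2=NH2
Op 9: best P0=NH3 P1=NH1 P2=NH2
Op 10: best P0=NH3 P1=NH1 P2=NH2
Op 11: best P0=NH3 P1=NH1 P2=NH2

Answer: P0:NH3 P1:NH1 P2:NH2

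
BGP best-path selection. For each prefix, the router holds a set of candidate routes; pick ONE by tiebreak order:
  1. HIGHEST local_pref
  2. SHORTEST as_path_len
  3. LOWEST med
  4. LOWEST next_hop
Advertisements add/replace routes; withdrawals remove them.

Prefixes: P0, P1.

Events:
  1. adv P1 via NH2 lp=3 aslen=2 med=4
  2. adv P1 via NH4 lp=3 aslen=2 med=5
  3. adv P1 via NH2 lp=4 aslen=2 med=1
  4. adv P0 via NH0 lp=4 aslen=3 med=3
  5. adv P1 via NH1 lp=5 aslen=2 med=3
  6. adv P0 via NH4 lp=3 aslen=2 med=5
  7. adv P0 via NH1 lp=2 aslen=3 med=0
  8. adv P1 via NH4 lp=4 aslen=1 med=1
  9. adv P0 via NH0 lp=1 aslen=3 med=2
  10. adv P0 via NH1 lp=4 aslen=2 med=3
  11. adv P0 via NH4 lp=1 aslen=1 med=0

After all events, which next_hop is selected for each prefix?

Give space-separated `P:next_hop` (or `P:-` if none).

Op 1: best P0=- P1=NH2
Op 2: best P0=- P1=NH2
Op 3: best P0=- P1=NH2
Op 4: best P0=NH0 P1=NH2
Op 5: best P0=NH0 P1=NH1
Op 6: best P0=NH0 P1=NH1
Op 7: best P0=NH0 P1=NH1
Op 8: best P0=NH0 P1=NH1
Op 9: best P0=NH4 P1=NH1
Op 10: best P0=NH1 P1=NH1
Op 11: best P0=NH1 P1=NH1

Answer: P0:NH1 P1:NH1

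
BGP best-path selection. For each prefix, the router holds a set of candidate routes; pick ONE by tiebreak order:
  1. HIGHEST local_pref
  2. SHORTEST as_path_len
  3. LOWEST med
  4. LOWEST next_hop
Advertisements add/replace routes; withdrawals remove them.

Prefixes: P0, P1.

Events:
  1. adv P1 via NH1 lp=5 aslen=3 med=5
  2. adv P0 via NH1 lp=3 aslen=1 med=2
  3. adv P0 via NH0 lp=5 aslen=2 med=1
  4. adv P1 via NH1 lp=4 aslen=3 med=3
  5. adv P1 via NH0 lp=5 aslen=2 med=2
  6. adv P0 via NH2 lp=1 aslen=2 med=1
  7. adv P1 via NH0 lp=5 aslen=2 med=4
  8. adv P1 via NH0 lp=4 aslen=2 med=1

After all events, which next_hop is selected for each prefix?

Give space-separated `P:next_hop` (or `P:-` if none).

Op 1: best P0=- P1=NH1
Op 2: best P0=NH1 P1=NH1
Op 3: best P0=NH0 P1=NH1
Op 4: best P0=NH0 P1=NH1
Op 5: best P0=NH0 P1=NH0
Op 6: best P0=NH0 P1=NH0
Op 7: best P0=NH0 P1=NH0
Op 8: best P0=NH0 P1=NH0

Answer: P0:NH0 P1:NH0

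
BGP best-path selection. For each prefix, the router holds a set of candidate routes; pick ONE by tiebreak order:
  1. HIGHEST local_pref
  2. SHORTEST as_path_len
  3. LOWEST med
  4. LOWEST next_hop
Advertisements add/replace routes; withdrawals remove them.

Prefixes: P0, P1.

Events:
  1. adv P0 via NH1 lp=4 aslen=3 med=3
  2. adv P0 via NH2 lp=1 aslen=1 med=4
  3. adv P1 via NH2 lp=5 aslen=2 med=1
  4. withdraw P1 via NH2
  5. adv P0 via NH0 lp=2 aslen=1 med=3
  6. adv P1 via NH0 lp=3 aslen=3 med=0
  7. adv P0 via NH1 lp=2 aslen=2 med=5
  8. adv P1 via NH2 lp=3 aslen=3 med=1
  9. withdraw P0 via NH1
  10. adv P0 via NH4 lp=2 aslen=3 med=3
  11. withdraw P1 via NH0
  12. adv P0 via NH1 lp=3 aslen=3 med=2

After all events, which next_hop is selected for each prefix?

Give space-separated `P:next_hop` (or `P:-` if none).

Answer: P0:NH1 P1:NH2

Derivation:
Op 1: best P0=NH1 P1=-
Op 2: best P0=NH1 P1=-
Op 3: best P0=NH1 P1=NH2
Op 4: best P0=NH1 P1=-
Op 5: best P0=NH1 P1=-
Op 6: best P0=NH1 P1=NH0
Op 7: best P0=NH0 P1=NH0
Op 8: best P0=NH0 P1=NH0
Op 9: best P0=NH0 P1=NH0
Op 10: best P0=NH0 P1=NH0
Op 11: best P0=NH0 P1=NH2
Op 12: best P0=NH1 P1=NH2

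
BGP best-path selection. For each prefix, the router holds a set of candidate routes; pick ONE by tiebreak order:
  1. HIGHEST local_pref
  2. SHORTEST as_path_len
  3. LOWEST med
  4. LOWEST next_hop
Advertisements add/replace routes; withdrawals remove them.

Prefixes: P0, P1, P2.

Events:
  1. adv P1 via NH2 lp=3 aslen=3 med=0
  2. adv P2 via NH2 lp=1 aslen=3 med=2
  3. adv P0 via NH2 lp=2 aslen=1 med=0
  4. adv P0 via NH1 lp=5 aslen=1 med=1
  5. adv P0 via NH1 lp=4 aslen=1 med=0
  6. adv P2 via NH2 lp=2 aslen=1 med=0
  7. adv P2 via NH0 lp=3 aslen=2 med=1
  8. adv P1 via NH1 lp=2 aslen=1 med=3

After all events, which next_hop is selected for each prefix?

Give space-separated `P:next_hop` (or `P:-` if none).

Op 1: best P0=- P1=NH2 P2=-
Op 2: best P0=- P1=NH2 P2=NH2
Op 3: best P0=NH2 P1=NH2 P2=NH2
Op 4: best P0=NH1 P1=NH2 P2=NH2
Op 5: best P0=NH1 P1=NH2 P2=NH2
Op 6: best P0=NH1 P1=NH2 P2=NH2
Op 7: best P0=NH1 P1=NH2 P2=NH0
Op 8: best P0=NH1 P1=NH2 P2=NH0

Answer: P0:NH1 P1:NH2 P2:NH0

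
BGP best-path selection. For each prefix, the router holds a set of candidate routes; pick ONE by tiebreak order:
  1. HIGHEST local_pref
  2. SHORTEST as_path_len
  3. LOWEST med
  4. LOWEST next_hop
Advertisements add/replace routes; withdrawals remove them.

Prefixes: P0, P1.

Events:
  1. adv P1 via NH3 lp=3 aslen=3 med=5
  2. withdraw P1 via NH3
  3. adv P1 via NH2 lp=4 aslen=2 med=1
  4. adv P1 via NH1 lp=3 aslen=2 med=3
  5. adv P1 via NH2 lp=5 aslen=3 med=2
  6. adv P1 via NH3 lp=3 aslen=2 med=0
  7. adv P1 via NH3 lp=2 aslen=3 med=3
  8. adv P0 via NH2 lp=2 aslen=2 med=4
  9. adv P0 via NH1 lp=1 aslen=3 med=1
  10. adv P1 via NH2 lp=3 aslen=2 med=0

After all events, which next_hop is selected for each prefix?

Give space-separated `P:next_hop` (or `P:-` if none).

Answer: P0:NH2 P1:NH2

Derivation:
Op 1: best P0=- P1=NH3
Op 2: best P0=- P1=-
Op 3: best P0=- P1=NH2
Op 4: best P0=- P1=NH2
Op 5: best P0=- P1=NH2
Op 6: best P0=- P1=NH2
Op 7: best P0=- P1=NH2
Op 8: best P0=NH2 P1=NH2
Op 9: best P0=NH2 P1=NH2
Op 10: best P0=NH2 P1=NH2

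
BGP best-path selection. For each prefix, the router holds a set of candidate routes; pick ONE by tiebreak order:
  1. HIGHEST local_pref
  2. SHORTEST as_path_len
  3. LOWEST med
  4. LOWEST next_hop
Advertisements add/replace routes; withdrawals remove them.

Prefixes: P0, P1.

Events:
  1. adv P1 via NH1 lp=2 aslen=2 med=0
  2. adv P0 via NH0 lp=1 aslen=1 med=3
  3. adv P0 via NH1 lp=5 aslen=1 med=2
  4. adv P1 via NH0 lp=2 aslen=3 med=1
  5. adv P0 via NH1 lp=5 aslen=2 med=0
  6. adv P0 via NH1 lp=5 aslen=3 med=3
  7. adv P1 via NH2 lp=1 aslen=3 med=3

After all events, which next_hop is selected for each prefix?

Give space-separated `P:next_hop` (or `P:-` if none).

Op 1: best P0=- P1=NH1
Op 2: best P0=NH0 P1=NH1
Op 3: best P0=NH1 P1=NH1
Op 4: best P0=NH1 P1=NH1
Op 5: best P0=NH1 P1=NH1
Op 6: best P0=NH1 P1=NH1
Op 7: best P0=NH1 P1=NH1

Answer: P0:NH1 P1:NH1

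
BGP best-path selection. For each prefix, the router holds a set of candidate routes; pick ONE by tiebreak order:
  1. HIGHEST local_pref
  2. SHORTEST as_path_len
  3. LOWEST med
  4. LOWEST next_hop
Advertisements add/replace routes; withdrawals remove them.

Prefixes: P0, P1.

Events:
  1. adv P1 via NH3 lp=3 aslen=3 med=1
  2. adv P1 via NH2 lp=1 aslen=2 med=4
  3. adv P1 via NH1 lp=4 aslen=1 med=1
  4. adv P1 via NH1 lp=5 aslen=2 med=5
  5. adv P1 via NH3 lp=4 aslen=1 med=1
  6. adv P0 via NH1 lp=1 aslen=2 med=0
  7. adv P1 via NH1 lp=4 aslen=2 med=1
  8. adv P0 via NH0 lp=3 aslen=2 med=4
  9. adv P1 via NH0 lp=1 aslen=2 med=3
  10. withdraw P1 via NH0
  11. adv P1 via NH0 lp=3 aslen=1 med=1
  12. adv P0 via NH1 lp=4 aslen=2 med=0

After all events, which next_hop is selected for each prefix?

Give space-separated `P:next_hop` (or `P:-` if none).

Op 1: best P0=- P1=NH3
Op 2: best P0=- P1=NH3
Op 3: best P0=- P1=NH1
Op 4: best P0=- P1=NH1
Op 5: best P0=- P1=NH1
Op 6: best P0=NH1 P1=NH1
Op 7: best P0=NH1 P1=NH3
Op 8: best P0=NH0 P1=NH3
Op 9: best P0=NH0 P1=NH3
Op 10: best P0=NH0 P1=NH3
Op 11: best P0=NH0 P1=NH3
Op 12: best P0=NH1 P1=NH3

Answer: P0:NH1 P1:NH3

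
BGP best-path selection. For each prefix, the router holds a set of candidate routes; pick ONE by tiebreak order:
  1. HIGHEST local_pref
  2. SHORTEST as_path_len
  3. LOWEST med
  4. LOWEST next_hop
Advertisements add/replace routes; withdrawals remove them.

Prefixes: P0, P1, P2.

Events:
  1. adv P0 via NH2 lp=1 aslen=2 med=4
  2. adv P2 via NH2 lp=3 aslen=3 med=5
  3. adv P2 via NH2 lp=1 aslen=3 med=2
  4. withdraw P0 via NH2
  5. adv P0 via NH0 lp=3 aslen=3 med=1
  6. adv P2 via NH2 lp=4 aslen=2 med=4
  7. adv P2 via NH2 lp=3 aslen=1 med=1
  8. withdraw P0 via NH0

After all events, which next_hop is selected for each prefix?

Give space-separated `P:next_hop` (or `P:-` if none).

Answer: P0:- P1:- P2:NH2

Derivation:
Op 1: best P0=NH2 P1=- P2=-
Op 2: best P0=NH2 P1=- P2=NH2
Op 3: best P0=NH2 P1=- P2=NH2
Op 4: best P0=- P1=- P2=NH2
Op 5: best P0=NH0 P1=- P2=NH2
Op 6: best P0=NH0 P1=- P2=NH2
Op 7: best P0=NH0 P1=- P2=NH2
Op 8: best P0=- P1=- P2=NH2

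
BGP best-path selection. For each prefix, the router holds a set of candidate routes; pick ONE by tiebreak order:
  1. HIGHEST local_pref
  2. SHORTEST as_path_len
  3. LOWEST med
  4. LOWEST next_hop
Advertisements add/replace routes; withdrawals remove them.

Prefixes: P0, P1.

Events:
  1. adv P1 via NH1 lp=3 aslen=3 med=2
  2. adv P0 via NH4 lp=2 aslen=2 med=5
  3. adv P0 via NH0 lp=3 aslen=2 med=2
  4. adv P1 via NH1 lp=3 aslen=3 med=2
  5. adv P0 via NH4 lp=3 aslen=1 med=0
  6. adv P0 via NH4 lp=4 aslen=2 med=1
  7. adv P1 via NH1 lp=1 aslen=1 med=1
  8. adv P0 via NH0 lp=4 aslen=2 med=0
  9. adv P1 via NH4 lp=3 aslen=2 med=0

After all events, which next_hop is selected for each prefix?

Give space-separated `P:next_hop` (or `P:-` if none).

Op 1: best P0=- P1=NH1
Op 2: best P0=NH4 P1=NH1
Op 3: best P0=NH0 P1=NH1
Op 4: best P0=NH0 P1=NH1
Op 5: best P0=NH4 P1=NH1
Op 6: best P0=NH4 P1=NH1
Op 7: best P0=NH4 P1=NH1
Op 8: best P0=NH0 P1=NH1
Op 9: best P0=NH0 P1=NH4

Answer: P0:NH0 P1:NH4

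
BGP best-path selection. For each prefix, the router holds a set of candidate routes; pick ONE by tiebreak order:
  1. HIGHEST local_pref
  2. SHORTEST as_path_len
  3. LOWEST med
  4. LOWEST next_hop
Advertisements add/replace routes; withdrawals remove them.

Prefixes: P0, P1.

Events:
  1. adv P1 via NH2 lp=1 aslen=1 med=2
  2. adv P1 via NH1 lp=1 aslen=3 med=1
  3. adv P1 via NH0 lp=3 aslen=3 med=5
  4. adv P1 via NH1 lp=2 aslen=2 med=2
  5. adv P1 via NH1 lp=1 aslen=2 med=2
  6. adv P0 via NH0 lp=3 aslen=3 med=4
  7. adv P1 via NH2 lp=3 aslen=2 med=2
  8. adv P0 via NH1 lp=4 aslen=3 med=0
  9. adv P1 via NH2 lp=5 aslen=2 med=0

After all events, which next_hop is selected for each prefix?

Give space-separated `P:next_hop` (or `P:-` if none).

Op 1: best P0=- P1=NH2
Op 2: best P0=- P1=NH2
Op 3: best P0=- P1=NH0
Op 4: best P0=- P1=NH0
Op 5: best P0=- P1=NH0
Op 6: best P0=NH0 P1=NH0
Op 7: best P0=NH0 P1=NH2
Op 8: best P0=NH1 P1=NH2
Op 9: best P0=NH1 P1=NH2

Answer: P0:NH1 P1:NH2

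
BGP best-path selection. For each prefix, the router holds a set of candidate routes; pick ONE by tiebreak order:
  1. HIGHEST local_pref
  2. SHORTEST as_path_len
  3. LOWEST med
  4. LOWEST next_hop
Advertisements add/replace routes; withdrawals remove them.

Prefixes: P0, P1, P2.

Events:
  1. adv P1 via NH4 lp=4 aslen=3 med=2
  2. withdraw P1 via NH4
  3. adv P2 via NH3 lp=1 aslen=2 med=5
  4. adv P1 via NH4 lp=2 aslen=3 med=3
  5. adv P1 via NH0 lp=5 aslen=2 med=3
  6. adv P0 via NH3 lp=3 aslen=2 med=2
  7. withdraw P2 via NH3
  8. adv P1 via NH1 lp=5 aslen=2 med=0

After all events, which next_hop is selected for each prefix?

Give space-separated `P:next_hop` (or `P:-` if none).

Op 1: best P0=- P1=NH4 P2=-
Op 2: best P0=- P1=- P2=-
Op 3: best P0=- P1=- P2=NH3
Op 4: best P0=- P1=NH4 P2=NH3
Op 5: best P0=- P1=NH0 P2=NH3
Op 6: best P0=NH3 P1=NH0 P2=NH3
Op 7: best P0=NH3 P1=NH0 P2=-
Op 8: best P0=NH3 P1=NH1 P2=-

Answer: P0:NH3 P1:NH1 P2:-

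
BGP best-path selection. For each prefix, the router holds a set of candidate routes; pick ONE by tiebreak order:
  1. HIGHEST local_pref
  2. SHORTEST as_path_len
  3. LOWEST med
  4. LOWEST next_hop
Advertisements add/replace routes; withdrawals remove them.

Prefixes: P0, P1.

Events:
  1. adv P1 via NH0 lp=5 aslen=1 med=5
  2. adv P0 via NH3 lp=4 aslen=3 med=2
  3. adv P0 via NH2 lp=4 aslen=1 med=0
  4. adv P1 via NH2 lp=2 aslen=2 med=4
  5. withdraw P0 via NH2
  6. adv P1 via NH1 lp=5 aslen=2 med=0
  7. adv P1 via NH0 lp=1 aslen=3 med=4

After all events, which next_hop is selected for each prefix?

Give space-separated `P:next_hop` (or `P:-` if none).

Answer: P0:NH3 P1:NH1

Derivation:
Op 1: best P0=- P1=NH0
Op 2: best P0=NH3 P1=NH0
Op 3: best P0=NH2 P1=NH0
Op 4: best P0=NH2 P1=NH0
Op 5: best P0=NH3 P1=NH0
Op 6: best P0=NH3 P1=NH0
Op 7: best P0=NH3 P1=NH1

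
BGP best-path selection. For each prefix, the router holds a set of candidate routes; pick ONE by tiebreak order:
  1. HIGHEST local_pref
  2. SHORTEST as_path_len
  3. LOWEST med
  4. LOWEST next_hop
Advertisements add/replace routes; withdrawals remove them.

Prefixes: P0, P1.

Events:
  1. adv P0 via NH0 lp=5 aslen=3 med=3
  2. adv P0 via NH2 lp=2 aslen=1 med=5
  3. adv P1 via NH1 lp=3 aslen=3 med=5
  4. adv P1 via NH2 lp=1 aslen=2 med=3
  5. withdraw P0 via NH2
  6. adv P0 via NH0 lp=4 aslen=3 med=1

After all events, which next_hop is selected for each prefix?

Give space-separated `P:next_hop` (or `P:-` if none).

Op 1: best P0=NH0 P1=-
Op 2: best P0=NH0 P1=-
Op 3: best P0=NH0 P1=NH1
Op 4: best P0=NH0 P1=NH1
Op 5: best P0=NH0 P1=NH1
Op 6: best P0=NH0 P1=NH1

Answer: P0:NH0 P1:NH1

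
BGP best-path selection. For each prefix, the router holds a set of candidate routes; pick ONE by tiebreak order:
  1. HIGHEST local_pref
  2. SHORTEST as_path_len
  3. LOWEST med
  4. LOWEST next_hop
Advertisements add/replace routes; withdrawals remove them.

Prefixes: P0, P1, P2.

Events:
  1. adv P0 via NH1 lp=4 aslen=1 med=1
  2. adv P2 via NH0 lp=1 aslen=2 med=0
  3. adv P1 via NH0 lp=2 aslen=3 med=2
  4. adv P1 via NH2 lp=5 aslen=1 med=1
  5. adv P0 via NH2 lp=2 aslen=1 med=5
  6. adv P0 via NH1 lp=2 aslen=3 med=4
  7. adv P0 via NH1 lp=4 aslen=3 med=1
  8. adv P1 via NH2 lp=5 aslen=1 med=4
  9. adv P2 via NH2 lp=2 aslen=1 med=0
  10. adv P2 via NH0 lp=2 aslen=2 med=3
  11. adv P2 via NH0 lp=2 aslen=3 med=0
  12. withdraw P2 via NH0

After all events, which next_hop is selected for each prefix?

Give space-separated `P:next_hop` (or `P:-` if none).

Op 1: best P0=NH1 P1=- P2=-
Op 2: best P0=NH1 P1=- P2=NH0
Op 3: best P0=NH1 P1=NH0 P2=NH0
Op 4: best P0=NH1 P1=NH2 P2=NH0
Op 5: best P0=NH1 P1=NH2 P2=NH0
Op 6: best P0=NH2 P1=NH2 P2=NH0
Op 7: best P0=NH1 P1=NH2 P2=NH0
Op 8: best P0=NH1 P1=NH2 P2=NH0
Op 9: best P0=NH1 P1=NH2 P2=NH2
Op 10: best P0=NH1 P1=NH2 P2=NH2
Op 11: best P0=NH1 P1=NH2 P2=NH2
Op 12: best P0=NH1 P1=NH2 P2=NH2

Answer: P0:NH1 P1:NH2 P2:NH2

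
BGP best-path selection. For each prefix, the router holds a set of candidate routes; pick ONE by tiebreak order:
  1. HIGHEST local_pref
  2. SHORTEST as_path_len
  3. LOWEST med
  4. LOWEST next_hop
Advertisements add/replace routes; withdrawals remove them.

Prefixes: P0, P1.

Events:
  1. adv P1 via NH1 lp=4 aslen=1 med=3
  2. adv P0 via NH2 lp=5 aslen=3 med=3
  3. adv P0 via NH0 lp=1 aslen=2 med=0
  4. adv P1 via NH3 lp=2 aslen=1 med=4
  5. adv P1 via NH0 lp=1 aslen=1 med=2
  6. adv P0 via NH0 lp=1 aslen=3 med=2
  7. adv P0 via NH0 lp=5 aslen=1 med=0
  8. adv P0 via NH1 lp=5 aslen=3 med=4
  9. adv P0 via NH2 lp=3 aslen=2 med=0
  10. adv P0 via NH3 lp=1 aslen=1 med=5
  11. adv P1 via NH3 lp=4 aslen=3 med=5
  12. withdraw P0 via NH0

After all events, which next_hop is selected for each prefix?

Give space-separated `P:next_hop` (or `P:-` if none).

Answer: P0:NH1 P1:NH1

Derivation:
Op 1: best P0=- P1=NH1
Op 2: best P0=NH2 P1=NH1
Op 3: best P0=NH2 P1=NH1
Op 4: best P0=NH2 P1=NH1
Op 5: best P0=NH2 P1=NH1
Op 6: best P0=NH2 P1=NH1
Op 7: best P0=NH0 P1=NH1
Op 8: best P0=NH0 P1=NH1
Op 9: best P0=NH0 P1=NH1
Op 10: best P0=NH0 P1=NH1
Op 11: best P0=NH0 P1=NH1
Op 12: best P0=NH1 P1=NH1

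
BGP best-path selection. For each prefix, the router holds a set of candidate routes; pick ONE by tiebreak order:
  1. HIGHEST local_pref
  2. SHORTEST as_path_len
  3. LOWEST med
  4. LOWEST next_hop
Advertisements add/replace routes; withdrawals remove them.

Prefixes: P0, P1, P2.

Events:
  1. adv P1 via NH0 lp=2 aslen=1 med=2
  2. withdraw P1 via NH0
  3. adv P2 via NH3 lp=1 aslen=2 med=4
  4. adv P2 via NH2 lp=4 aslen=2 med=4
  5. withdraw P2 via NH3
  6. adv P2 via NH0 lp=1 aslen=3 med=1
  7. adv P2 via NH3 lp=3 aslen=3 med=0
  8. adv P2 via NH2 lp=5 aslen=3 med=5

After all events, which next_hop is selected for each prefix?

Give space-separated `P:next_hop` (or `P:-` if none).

Op 1: best P0=- P1=NH0 P2=-
Op 2: best P0=- P1=- P2=-
Op 3: best P0=- P1=- P2=NH3
Op 4: best P0=- P1=- P2=NH2
Op 5: best P0=- P1=- P2=NH2
Op 6: best P0=- P1=- P2=NH2
Op 7: best P0=- P1=- P2=NH2
Op 8: best P0=- P1=- P2=NH2

Answer: P0:- P1:- P2:NH2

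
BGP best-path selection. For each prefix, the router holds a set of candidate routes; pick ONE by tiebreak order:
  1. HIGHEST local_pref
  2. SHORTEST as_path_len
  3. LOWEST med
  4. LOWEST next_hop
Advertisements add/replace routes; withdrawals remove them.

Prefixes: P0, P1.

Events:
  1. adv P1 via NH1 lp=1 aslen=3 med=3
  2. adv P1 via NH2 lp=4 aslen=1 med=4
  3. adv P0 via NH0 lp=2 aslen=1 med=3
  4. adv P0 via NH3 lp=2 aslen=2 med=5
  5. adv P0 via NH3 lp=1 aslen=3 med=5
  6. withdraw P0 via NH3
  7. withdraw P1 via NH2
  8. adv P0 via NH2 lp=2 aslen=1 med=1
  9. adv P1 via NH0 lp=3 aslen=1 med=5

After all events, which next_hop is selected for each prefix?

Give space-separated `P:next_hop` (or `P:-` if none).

Op 1: best P0=- P1=NH1
Op 2: best P0=- P1=NH2
Op 3: best P0=NH0 P1=NH2
Op 4: best P0=NH0 P1=NH2
Op 5: best P0=NH0 P1=NH2
Op 6: best P0=NH0 P1=NH2
Op 7: best P0=NH0 P1=NH1
Op 8: best P0=NH2 P1=NH1
Op 9: best P0=NH2 P1=NH0

Answer: P0:NH2 P1:NH0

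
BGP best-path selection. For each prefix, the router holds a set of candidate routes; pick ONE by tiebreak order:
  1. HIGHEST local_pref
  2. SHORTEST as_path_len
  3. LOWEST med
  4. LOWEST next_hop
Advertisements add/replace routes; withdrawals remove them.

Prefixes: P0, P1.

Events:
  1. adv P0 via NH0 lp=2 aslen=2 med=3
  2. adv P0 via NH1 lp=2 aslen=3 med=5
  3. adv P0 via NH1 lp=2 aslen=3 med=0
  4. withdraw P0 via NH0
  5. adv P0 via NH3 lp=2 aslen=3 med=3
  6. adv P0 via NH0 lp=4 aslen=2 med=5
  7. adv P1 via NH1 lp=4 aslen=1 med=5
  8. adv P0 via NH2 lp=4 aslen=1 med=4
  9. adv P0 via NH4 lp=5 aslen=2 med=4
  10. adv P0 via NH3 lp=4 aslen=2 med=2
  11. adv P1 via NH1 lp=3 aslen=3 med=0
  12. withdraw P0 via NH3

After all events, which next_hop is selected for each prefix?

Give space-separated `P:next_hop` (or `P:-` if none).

Answer: P0:NH4 P1:NH1

Derivation:
Op 1: best P0=NH0 P1=-
Op 2: best P0=NH0 P1=-
Op 3: best P0=NH0 P1=-
Op 4: best P0=NH1 P1=-
Op 5: best P0=NH1 P1=-
Op 6: best P0=NH0 P1=-
Op 7: best P0=NH0 P1=NH1
Op 8: best P0=NH2 P1=NH1
Op 9: best P0=NH4 P1=NH1
Op 10: best P0=NH4 P1=NH1
Op 11: best P0=NH4 P1=NH1
Op 12: best P0=NH4 P1=NH1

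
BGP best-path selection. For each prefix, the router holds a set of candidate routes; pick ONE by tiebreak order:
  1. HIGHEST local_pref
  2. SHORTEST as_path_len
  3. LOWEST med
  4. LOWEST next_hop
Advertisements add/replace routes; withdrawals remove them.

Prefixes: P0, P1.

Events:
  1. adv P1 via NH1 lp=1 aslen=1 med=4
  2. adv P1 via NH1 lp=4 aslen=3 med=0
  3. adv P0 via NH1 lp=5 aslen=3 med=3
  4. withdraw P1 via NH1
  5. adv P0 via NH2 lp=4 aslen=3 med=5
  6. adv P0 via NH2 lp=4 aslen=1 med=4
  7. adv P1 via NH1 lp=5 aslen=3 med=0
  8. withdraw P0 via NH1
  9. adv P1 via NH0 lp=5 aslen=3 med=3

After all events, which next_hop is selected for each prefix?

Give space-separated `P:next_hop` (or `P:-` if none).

Op 1: best P0=- P1=NH1
Op 2: best P0=- P1=NH1
Op 3: best P0=NH1 P1=NH1
Op 4: best P0=NH1 P1=-
Op 5: best P0=NH1 P1=-
Op 6: best P0=NH1 P1=-
Op 7: best P0=NH1 P1=NH1
Op 8: best P0=NH2 P1=NH1
Op 9: best P0=NH2 P1=NH1

Answer: P0:NH2 P1:NH1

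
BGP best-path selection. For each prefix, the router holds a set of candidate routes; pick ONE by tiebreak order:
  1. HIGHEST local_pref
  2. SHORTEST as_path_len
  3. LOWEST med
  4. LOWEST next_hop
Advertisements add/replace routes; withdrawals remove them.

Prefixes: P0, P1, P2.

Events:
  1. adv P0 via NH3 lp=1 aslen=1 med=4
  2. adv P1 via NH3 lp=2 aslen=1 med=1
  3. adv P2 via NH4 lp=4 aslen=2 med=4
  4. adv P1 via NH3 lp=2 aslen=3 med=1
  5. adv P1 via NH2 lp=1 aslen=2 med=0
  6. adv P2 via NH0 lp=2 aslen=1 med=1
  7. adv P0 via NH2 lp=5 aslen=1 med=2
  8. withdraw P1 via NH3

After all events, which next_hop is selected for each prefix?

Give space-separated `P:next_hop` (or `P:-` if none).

Answer: P0:NH2 P1:NH2 P2:NH4

Derivation:
Op 1: best P0=NH3 P1=- P2=-
Op 2: best P0=NH3 P1=NH3 P2=-
Op 3: best P0=NH3 P1=NH3 P2=NH4
Op 4: best P0=NH3 P1=NH3 P2=NH4
Op 5: best P0=NH3 P1=NH3 P2=NH4
Op 6: best P0=NH3 P1=NH3 P2=NH4
Op 7: best P0=NH2 P1=NH3 P2=NH4
Op 8: best P0=NH2 P1=NH2 P2=NH4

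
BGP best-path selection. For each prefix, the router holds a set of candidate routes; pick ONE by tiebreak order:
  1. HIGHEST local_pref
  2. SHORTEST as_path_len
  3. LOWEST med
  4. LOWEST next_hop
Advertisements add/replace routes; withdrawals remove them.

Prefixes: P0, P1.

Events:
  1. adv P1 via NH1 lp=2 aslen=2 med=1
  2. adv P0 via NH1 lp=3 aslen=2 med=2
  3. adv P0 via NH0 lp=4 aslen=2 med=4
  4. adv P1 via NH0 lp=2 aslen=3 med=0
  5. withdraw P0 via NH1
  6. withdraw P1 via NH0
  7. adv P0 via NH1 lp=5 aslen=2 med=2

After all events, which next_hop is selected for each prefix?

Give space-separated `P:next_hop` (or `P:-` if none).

Op 1: best P0=- P1=NH1
Op 2: best P0=NH1 P1=NH1
Op 3: best P0=NH0 P1=NH1
Op 4: best P0=NH0 P1=NH1
Op 5: best P0=NH0 P1=NH1
Op 6: best P0=NH0 P1=NH1
Op 7: best P0=NH1 P1=NH1

Answer: P0:NH1 P1:NH1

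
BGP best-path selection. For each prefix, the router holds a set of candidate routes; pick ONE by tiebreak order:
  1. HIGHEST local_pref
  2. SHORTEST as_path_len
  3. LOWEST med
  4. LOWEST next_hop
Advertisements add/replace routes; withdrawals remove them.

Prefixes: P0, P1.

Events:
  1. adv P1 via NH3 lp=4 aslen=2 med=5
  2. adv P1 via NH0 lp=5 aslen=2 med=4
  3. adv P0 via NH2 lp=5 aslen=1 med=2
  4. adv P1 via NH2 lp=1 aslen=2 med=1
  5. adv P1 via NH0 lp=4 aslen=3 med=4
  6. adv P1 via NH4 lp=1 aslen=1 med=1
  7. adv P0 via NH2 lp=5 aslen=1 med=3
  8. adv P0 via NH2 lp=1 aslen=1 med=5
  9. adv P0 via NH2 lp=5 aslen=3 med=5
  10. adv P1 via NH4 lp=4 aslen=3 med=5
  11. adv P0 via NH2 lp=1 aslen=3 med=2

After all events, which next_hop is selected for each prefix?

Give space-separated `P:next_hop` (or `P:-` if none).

Answer: P0:NH2 P1:NH3

Derivation:
Op 1: best P0=- P1=NH3
Op 2: best P0=- P1=NH0
Op 3: best P0=NH2 P1=NH0
Op 4: best P0=NH2 P1=NH0
Op 5: best P0=NH2 P1=NH3
Op 6: best P0=NH2 P1=NH3
Op 7: best P0=NH2 P1=NH3
Op 8: best P0=NH2 P1=NH3
Op 9: best P0=NH2 P1=NH3
Op 10: best P0=NH2 P1=NH3
Op 11: best P0=NH2 P1=NH3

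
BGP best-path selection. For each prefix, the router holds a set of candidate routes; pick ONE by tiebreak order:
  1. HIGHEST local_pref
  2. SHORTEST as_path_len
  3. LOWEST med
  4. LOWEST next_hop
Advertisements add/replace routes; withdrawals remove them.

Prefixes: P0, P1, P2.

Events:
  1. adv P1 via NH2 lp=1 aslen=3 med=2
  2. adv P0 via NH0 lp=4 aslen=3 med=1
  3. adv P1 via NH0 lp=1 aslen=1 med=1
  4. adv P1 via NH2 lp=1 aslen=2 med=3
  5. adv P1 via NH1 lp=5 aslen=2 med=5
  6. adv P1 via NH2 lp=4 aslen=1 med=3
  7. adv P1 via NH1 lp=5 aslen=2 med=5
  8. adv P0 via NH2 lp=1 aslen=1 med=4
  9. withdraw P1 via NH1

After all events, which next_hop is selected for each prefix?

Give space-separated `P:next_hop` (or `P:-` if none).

Op 1: best P0=- P1=NH2 P2=-
Op 2: best P0=NH0 P1=NH2 P2=-
Op 3: best P0=NH0 P1=NH0 P2=-
Op 4: best P0=NH0 P1=NH0 P2=-
Op 5: best P0=NH0 P1=NH1 P2=-
Op 6: best P0=NH0 P1=NH1 P2=-
Op 7: best P0=NH0 P1=NH1 P2=-
Op 8: best P0=NH0 P1=NH1 P2=-
Op 9: best P0=NH0 P1=NH2 P2=-

Answer: P0:NH0 P1:NH2 P2:-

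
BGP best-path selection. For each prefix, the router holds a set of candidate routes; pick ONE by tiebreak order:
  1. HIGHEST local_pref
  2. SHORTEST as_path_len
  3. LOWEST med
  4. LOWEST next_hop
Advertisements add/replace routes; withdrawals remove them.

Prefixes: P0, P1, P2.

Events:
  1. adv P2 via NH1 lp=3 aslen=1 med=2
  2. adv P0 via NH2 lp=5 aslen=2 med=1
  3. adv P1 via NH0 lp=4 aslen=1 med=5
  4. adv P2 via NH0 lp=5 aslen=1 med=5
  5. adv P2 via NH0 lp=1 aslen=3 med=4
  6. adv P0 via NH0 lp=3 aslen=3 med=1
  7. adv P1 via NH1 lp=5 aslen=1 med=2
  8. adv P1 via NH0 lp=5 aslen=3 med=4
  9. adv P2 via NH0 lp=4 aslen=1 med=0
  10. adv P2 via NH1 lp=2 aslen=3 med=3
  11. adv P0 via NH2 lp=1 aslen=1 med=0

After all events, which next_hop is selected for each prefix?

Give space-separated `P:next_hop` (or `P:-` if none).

Op 1: best P0=- P1=- P2=NH1
Op 2: best P0=NH2 P1=- P2=NH1
Op 3: best P0=NH2 P1=NH0 P2=NH1
Op 4: best P0=NH2 P1=NH0 P2=NH0
Op 5: best P0=NH2 P1=NH0 P2=NH1
Op 6: best P0=NH2 P1=NH0 P2=NH1
Op 7: best P0=NH2 P1=NH1 P2=NH1
Op 8: best P0=NH2 P1=NH1 P2=NH1
Op 9: best P0=NH2 P1=NH1 P2=NH0
Op 10: best P0=NH2 P1=NH1 P2=NH0
Op 11: best P0=NH0 P1=NH1 P2=NH0

Answer: P0:NH0 P1:NH1 P2:NH0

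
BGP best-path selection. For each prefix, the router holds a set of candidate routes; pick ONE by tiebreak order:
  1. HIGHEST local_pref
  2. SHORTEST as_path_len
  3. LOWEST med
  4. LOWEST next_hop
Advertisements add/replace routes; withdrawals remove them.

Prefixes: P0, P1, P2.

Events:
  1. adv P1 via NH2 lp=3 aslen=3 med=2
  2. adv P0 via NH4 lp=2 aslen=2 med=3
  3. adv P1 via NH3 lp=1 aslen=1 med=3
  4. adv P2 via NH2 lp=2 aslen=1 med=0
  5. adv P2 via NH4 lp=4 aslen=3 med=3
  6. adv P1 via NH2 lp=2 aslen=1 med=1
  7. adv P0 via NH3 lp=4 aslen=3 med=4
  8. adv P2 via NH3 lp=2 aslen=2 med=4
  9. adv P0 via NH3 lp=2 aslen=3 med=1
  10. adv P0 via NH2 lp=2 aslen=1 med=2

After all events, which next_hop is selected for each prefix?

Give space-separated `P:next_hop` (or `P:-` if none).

Answer: P0:NH2 P1:NH2 P2:NH4

Derivation:
Op 1: best P0=- P1=NH2 P2=-
Op 2: best P0=NH4 P1=NH2 P2=-
Op 3: best P0=NH4 P1=NH2 P2=-
Op 4: best P0=NH4 P1=NH2 P2=NH2
Op 5: best P0=NH4 P1=NH2 P2=NH4
Op 6: best P0=NH4 P1=NH2 P2=NH4
Op 7: best P0=NH3 P1=NH2 P2=NH4
Op 8: best P0=NH3 P1=NH2 P2=NH4
Op 9: best P0=NH4 P1=NH2 P2=NH4
Op 10: best P0=NH2 P1=NH2 P2=NH4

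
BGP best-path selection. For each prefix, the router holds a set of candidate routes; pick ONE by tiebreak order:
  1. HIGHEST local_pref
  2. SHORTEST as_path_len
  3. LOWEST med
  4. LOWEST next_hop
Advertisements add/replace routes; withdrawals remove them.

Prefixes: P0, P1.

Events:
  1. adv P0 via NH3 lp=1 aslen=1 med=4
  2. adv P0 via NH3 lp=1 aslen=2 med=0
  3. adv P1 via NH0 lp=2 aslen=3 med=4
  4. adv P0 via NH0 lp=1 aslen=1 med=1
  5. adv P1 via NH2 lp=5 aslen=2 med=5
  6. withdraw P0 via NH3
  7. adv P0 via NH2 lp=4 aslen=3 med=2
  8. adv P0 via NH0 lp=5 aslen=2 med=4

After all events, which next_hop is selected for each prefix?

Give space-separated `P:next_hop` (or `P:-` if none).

Op 1: best P0=NH3 P1=-
Op 2: best P0=NH3 P1=-
Op 3: best P0=NH3 P1=NH0
Op 4: best P0=NH0 P1=NH0
Op 5: best P0=NH0 P1=NH2
Op 6: best P0=NH0 P1=NH2
Op 7: best P0=NH2 P1=NH2
Op 8: best P0=NH0 P1=NH2

Answer: P0:NH0 P1:NH2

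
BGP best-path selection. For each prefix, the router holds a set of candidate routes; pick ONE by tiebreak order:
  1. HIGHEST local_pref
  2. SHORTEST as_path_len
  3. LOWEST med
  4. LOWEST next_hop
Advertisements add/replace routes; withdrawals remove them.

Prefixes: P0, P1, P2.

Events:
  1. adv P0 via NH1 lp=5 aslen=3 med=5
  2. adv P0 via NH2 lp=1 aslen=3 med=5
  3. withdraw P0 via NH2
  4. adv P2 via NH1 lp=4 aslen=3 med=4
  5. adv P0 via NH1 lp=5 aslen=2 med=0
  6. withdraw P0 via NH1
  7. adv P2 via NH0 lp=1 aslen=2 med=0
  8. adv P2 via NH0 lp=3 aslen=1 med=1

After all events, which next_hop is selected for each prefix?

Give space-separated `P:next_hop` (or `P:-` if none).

Answer: P0:- P1:- P2:NH1

Derivation:
Op 1: best P0=NH1 P1=- P2=-
Op 2: best P0=NH1 P1=- P2=-
Op 3: best P0=NH1 P1=- P2=-
Op 4: best P0=NH1 P1=- P2=NH1
Op 5: best P0=NH1 P1=- P2=NH1
Op 6: best P0=- P1=- P2=NH1
Op 7: best P0=- P1=- P2=NH1
Op 8: best P0=- P1=- P2=NH1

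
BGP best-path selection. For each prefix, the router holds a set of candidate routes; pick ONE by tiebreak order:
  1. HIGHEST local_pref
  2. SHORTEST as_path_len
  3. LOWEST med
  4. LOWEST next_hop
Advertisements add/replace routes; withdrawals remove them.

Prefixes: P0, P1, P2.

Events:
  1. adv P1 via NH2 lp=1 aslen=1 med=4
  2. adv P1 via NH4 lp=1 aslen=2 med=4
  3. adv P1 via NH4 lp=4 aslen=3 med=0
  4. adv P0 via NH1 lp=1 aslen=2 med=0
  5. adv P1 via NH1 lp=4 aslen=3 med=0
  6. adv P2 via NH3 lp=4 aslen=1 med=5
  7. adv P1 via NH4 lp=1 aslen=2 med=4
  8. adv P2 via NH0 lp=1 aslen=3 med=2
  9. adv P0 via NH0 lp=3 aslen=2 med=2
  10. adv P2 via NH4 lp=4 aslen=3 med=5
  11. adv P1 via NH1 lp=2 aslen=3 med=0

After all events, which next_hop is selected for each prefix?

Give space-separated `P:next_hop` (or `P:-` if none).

Answer: P0:NH0 P1:NH1 P2:NH3

Derivation:
Op 1: best P0=- P1=NH2 P2=-
Op 2: best P0=- P1=NH2 P2=-
Op 3: best P0=- P1=NH4 P2=-
Op 4: best P0=NH1 P1=NH4 P2=-
Op 5: best P0=NH1 P1=NH1 P2=-
Op 6: best P0=NH1 P1=NH1 P2=NH3
Op 7: best P0=NH1 P1=NH1 P2=NH3
Op 8: best P0=NH1 P1=NH1 P2=NH3
Op 9: best P0=NH0 P1=NH1 P2=NH3
Op 10: best P0=NH0 P1=NH1 P2=NH3
Op 11: best P0=NH0 P1=NH1 P2=NH3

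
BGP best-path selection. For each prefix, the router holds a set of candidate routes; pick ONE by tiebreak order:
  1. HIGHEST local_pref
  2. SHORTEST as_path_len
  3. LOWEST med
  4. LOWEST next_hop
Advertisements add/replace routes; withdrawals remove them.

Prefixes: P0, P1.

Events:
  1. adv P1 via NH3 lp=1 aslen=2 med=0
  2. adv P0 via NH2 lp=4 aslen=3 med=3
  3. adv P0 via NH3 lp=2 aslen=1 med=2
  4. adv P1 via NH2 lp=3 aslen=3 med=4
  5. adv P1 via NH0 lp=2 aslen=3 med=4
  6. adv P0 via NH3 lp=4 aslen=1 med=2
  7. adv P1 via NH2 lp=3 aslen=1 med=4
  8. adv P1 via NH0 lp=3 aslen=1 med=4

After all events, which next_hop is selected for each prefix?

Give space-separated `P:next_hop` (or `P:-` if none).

Answer: P0:NH3 P1:NH0

Derivation:
Op 1: best P0=- P1=NH3
Op 2: best P0=NH2 P1=NH3
Op 3: best P0=NH2 P1=NH3
Op 4: best P0=NH2 P1=NH2
Op 5: best P0=NH2 P1=NH2
Op 6: best P0=NH3 P1=NH2
Op 7: best P0=NH3 P1=NH2
Op 8: best P0=NH3 P1=NH0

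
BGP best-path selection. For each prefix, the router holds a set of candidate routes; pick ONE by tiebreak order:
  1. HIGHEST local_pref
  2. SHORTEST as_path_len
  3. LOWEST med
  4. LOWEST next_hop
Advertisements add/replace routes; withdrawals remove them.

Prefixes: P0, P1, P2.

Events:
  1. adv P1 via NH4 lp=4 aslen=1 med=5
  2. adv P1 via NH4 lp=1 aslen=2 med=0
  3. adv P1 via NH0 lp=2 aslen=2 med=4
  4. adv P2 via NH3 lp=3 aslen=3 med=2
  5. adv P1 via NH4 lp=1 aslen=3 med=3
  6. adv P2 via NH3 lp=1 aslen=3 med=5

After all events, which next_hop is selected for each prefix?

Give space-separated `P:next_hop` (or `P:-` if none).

Answer: P0:- P1:NH0 P2:NH3

Derivation:
Op 1: best P0=- P1=NH4 P2=-
Op 2: best P0=- P1=NH4 P2=-
Op 3: best P0=- P1=NH0 P2=-
Op 4: best P0=- P1=NH0 P2=NH3
Op 5: best P0=- P1=NH0 P2=NH3
Op 6: best P0=- P1=NH0 P2=NH3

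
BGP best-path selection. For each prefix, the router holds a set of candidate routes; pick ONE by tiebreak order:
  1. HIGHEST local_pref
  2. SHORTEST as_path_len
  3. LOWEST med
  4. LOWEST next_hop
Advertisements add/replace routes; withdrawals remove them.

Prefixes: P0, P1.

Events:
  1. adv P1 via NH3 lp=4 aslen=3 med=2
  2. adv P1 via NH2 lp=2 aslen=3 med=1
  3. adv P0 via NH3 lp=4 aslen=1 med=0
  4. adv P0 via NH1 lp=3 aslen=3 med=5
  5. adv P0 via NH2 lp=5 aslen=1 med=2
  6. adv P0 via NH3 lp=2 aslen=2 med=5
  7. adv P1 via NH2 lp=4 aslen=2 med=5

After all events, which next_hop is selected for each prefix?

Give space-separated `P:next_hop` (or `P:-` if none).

Answer: P0:NH2 P1:NH2

Derivation:
Op 1: best P0=- P1=NH3
Op 2: best P0=- P1=NH3
Op 3: best P0=NH3 P1=NH3
Op 4: best P0=NH3 P1=NH3
Op 5: best P0=NH2 P1=NH3
Op 6: best P0=NH2 P1=NH3
Op 7: best P0=NH2 P1=NH2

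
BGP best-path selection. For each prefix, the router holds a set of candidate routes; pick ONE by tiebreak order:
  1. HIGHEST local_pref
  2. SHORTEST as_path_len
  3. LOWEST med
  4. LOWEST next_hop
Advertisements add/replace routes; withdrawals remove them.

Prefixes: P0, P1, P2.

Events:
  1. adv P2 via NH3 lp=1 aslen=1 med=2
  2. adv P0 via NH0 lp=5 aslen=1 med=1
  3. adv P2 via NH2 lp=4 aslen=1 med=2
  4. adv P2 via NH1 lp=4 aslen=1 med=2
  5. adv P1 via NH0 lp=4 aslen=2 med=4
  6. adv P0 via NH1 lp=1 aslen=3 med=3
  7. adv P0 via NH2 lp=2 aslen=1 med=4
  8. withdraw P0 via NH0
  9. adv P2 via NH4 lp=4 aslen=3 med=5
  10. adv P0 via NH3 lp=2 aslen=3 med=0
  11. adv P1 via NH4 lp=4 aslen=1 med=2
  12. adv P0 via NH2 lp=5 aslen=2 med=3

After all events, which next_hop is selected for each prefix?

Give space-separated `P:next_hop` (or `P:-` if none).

Op 1: best P0=- P1=- P2=NH3
Op 2: best P0=NH0 P1=- P2=NH3
Op 3: best P0=NH0 P1=- P2=NH2
Op 4: best P0=NH0 P1=- P2=NH1
Op 5: best P0=NH0 P1=NH0 P2=NH1
Op 6: best P0=NH0 P1=NH0 P2=NH1
Op 7: best P0=NH0 P1=NH0 P2=NH1
Op 8: best P0=NH2 P1=NH0 P2=NH1
Op 9: best P0=NH2 P1=NH0 P2=NH1
Op 10: best P0=NH2 P1=NH0 P2=NH1
Op 11: best P0=NH2 P1=NH4 P2=NH1
Op 12: best P0=NH2 P1=NH4 P2=NH1

Answer: P0:NH2 P1:NH4 P2:NH1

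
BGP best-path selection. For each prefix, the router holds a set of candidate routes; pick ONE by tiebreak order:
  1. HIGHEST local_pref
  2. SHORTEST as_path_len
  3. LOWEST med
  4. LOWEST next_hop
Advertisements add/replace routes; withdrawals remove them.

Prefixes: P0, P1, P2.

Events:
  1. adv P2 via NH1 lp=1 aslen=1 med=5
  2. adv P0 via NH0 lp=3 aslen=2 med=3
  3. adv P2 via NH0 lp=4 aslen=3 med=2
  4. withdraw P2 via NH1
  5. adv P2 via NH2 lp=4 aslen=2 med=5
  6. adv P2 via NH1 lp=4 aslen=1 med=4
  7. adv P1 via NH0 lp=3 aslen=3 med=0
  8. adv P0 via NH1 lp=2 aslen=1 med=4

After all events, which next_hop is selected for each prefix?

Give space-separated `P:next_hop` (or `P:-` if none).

Answer: P0:NH0 P1:NH0 P2:NH1

Derivation:
Op 1: best P0=- P1=- P2=NH1
Op 2: best P0=NH0 P1=- P2=NH1
Op 3: best P0=NH0 P1=- P2=NH0
Op 4: best P0=NH0 P1=- P2=NH0
Op 5: best P0=NH0 P1=- P2=NH2
Op 6: best P0=NH0 P1=- P2=NH1
Op 7: best P0=NH0 P1=NH0 P2=NH1
Op 8: best P0=NH0 P1=NH0 P2=NH1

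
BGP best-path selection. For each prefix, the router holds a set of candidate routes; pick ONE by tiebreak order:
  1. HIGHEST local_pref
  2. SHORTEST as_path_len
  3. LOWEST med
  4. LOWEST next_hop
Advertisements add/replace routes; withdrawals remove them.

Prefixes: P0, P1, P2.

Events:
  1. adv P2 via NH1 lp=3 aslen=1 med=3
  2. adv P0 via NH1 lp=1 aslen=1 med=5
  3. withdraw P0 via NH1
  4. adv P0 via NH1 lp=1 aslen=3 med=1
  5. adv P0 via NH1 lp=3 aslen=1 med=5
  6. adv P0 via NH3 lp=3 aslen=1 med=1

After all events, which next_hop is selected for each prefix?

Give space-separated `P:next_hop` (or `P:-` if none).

Op 1: best P0=- P1=- P2=NH1
Op 2: best P0=NH1 P1=- P2=NH1
Op 3: best P0=- P1=- P2=NH1
Op 4: best P0=NH1 P1=- P2=NH1
Op 5: best P0=NH1 P1=- P2=NH1
Op 6: best P0=NH3 P1=- P2=NH1

Answer: P0:NH3 P1:- P2:NH1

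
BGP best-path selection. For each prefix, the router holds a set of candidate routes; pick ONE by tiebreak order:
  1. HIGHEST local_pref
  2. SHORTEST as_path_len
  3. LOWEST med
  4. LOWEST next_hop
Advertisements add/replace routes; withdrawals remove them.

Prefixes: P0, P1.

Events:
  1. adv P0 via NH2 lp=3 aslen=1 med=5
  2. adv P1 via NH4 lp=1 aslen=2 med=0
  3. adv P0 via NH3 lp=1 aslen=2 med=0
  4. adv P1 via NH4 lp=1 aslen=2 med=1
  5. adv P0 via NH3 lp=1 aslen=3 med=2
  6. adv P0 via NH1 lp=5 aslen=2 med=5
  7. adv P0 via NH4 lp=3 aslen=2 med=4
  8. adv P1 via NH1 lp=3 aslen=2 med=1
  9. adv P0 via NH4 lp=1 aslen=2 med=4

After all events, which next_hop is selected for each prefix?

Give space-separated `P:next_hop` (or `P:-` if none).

Op 1: best P0=NH2 P1=-
Op 2: best P0=NH2 P1=NH4
Op 3: best P0=NH2 P1=NH4
Op 4: best P0=NH2 P1=NH4
Op 5: best P0=NH2 P1=NH4
Op 6: best P0=NH1 P1=NH4
Op 7: best P0=NH1 P1=NH4
Op 8: best P0=NH1 P1=NH1
Op 9: best P0=NH1 P1=NH1

Answer: P0:NH1 P1:NH1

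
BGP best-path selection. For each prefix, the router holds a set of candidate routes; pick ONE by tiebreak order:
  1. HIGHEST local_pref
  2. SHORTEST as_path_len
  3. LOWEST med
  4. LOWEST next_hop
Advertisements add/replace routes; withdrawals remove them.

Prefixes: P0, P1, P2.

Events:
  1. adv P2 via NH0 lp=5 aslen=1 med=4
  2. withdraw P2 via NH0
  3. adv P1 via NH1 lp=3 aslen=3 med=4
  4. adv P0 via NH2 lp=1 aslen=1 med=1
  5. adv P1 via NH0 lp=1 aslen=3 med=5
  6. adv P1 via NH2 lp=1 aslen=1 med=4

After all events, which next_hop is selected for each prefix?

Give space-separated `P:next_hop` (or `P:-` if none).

Answer: P0:NH2 P1:NH1 P2:-

Derivation:
Op 1: best P0=- P1=- P2=NH0
Op 2: best P0=- P1=- P2=-
Op 3: best P0=- P1=NH1 P2=-
Op 4: best P0=NH2 P1=NH1 P2=-
Op 5: best P0=NH2 P1=NH1 P2=-
Op 6: best P0=NH2 P1=NH1 P2=-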